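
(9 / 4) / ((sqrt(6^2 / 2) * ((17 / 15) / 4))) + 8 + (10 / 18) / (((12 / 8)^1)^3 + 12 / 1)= 45 * sqrt(2) / 34 + 8896 / 1107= 9.91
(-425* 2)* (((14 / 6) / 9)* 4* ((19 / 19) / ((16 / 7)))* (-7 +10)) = -20825 / 18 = -1156.94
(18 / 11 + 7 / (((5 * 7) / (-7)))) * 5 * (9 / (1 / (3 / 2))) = 351 / 22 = 15.95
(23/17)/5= 23/85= 0.27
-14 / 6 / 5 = -7 / 15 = -0.47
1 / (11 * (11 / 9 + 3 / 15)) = 45 / 704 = 0.06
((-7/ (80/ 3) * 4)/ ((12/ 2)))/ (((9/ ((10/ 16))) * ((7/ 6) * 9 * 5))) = -1/ 4320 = -0.00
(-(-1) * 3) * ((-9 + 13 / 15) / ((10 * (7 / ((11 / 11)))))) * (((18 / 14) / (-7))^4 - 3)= 1054558362 / 1008840175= 1.05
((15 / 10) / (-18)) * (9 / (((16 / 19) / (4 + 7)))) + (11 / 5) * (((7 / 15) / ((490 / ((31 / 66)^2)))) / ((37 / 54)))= -223274999 / 22792000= -9.80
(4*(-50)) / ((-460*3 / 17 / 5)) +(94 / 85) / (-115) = 360968 / 29325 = 12.31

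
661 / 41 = 16.12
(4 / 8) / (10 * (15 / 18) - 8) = 3 / 2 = 1.50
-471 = -471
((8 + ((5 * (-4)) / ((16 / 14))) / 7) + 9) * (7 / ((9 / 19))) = 3857 / 18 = 214.28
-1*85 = -85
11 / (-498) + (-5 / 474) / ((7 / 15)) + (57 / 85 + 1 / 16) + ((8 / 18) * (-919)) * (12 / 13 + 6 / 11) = -16044158955733 / 26779312560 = -599.13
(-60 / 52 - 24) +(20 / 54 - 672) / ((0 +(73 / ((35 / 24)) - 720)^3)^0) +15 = -239306 / 351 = -681.78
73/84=0.87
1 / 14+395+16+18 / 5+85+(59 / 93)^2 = 302759743 / 605430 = 500.07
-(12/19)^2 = -144/361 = -0.40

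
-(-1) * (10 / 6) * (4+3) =35 / 3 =11.67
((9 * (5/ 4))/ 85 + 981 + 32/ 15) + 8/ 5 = 984.87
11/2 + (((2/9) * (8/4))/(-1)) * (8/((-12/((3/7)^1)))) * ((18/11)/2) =863/154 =5.60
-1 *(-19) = 19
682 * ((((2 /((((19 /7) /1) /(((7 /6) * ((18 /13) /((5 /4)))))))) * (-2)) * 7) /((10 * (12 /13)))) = -467852 /475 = -984.95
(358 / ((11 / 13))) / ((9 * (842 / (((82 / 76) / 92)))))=95407 / 145709784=0.00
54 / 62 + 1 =58 / 31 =1.87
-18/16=-1.12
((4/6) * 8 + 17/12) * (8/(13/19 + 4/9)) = 9234/193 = 47.84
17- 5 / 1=12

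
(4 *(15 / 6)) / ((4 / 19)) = 95 / 2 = 47.50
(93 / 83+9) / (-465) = -56 / 2573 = -0.02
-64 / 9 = -7.11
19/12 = 1.58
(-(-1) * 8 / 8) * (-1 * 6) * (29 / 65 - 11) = 4116 / 65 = 63.32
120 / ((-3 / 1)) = -40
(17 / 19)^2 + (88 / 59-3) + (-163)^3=-92240595431 / 21299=-4330747.71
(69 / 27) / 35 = 23 / 315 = 0.07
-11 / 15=-0.73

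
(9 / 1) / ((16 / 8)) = 9 / 2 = 4.50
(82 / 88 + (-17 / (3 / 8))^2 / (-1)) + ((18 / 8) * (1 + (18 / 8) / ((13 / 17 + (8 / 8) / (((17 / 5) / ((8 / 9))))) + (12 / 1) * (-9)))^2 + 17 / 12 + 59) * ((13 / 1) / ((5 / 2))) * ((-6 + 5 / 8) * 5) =-10798.76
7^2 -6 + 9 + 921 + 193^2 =38222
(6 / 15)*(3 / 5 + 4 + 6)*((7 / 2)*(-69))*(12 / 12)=-25599 / 25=-1023.96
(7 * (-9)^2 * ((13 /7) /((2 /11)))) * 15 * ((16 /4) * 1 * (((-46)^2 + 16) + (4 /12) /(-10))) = 740837097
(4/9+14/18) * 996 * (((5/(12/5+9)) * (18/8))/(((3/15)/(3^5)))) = 27732375/19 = 1459598.68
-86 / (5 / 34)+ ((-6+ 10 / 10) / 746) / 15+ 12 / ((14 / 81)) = -40369079 / 78330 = -515.37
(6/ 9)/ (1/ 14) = 28/ 3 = 9.33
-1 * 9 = -9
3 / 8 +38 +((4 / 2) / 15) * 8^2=5629 / 120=46.91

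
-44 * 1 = -44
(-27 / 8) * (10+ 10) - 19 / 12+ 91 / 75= -6787 / 100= -67.87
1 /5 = 0.20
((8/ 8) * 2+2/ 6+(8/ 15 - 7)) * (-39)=806/ 5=161.20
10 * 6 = 60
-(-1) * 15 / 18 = 5 / 6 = 0.83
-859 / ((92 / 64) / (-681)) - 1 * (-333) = 9367323 / 23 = 407274.91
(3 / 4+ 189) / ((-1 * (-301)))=759 / 1204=0.63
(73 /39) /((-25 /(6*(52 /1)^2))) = -30368 /25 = -1214.72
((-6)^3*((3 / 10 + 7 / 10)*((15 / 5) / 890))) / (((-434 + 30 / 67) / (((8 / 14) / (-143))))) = -10854 / 1617410795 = -0.00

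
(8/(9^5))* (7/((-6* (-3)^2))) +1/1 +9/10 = 30291857/15943230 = 1.90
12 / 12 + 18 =19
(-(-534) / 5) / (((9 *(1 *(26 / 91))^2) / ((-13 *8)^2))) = 23584288 / 15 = 1572285.87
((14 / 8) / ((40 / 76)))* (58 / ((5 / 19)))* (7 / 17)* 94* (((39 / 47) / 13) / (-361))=-4263 / 850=-5.02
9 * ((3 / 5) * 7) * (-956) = -180684 / 5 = -36136.80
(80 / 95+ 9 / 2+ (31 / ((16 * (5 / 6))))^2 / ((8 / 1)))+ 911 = 223018731 / 243200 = 917.02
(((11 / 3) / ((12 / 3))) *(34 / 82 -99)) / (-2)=22231 / 492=45.18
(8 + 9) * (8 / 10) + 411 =2123 / 5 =424.60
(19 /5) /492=19 /2460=0.01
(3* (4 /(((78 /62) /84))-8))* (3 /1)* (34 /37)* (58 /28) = 4438.32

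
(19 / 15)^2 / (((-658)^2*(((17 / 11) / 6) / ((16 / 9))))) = 31768 / 1242065475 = 0.00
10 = 10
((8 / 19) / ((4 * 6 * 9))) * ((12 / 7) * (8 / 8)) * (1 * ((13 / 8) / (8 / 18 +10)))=13 / 25004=0.00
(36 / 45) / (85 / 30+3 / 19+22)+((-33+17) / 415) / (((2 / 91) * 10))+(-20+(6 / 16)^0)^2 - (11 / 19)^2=769394030644 / 2134114675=360.52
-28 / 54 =-14 / 27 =-0.52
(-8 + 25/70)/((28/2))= -107/196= -0.55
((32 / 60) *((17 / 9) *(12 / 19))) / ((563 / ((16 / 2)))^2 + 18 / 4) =34816 / 271254735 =0.00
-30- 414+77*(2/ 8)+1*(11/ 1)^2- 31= -1339/ 4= -334.75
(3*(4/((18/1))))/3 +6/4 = 31/18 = 1.72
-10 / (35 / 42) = -12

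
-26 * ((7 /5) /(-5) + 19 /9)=-10712 /225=-47.61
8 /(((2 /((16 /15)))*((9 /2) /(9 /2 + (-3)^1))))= 64 /45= 1.42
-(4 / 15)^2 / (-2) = 8 / 225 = 0.04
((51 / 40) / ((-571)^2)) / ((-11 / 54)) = -1377 / 71729020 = -0.00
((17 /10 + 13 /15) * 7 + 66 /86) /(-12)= -24167 /15480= -1.56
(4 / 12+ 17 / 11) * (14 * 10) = 8680 / 33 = 263.03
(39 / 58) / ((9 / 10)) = 65 / 87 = 0.75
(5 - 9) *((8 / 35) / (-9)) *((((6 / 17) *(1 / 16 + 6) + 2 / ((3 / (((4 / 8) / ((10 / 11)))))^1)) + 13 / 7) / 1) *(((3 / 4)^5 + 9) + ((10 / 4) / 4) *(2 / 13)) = 7741954817 / 1871251200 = 4.14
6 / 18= 1 / 3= 0.33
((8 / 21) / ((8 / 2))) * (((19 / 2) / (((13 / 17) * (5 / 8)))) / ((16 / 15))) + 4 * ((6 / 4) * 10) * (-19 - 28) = -512917 / 182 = -2818.23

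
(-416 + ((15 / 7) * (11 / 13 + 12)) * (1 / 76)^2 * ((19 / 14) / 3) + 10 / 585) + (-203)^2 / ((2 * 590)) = -391830709931 / 1028270880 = -381.06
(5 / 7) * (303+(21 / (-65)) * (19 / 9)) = 58952 / 273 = 215.94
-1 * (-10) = 10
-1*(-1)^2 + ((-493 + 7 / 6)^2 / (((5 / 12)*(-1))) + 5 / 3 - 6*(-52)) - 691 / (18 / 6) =-8707166 / 15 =-580477.73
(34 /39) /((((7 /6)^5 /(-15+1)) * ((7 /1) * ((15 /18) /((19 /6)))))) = -3348864 /1092455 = -3.07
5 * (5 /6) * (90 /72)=125 /24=5.21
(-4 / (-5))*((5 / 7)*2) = 8 / 7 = 1.14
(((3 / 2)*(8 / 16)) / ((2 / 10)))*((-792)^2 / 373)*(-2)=-4704480 / 373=-12612.55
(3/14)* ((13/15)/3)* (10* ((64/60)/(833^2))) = 208/218575035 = 0.00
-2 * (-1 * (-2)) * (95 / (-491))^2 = -36100 / 241081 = -0.15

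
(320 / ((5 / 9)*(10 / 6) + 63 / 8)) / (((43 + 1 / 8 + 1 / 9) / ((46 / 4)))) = 57231360 / 5917813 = 9.67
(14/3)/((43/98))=1372/129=10.64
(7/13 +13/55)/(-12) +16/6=3721/1430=2.60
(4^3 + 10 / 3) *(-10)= -673.33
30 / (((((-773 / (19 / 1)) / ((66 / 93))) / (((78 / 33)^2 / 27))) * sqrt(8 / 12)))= -128440 * sqrt(6) / 2372337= -0.13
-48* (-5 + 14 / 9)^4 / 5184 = -923521 / 708588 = -1.30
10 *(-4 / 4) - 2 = -12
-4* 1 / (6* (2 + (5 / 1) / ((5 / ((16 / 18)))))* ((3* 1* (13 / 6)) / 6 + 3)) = -36 / 637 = -0.06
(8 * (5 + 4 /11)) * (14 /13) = 6608 /143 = 46.21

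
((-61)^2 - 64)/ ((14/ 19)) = 4963.07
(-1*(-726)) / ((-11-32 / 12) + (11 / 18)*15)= -484 / 3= -161.33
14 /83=0.17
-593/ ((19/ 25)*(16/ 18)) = -133425/ 152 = -877.80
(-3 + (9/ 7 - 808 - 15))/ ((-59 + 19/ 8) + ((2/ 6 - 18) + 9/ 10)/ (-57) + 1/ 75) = 197436600/ 13482413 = 14.64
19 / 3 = 6.33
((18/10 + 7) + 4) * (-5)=-64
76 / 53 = 1.43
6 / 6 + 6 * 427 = 2563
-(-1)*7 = 7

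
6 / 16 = 3 / 8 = 0.38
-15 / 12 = -5 / 4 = -1.25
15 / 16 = 0.94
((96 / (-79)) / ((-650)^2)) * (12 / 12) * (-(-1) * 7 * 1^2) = -168 / 8344375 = -0.00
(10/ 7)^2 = 100/ 49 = 2.04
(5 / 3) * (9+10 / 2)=70 / 3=23.33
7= 7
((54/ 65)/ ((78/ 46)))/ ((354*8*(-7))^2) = 23/ 18448743040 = 0.00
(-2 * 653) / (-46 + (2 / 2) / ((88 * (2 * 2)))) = 28.39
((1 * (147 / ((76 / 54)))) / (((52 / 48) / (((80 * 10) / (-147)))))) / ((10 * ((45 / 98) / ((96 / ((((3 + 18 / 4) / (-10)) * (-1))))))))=-3612672 / 247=-14626.20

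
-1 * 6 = -6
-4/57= -0.07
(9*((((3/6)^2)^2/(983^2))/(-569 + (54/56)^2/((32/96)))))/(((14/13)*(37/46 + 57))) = -18837/1140563116260959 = -0.00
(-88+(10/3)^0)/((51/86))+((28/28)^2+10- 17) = -152.71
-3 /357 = -1 /119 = -0.01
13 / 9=1.44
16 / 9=1.78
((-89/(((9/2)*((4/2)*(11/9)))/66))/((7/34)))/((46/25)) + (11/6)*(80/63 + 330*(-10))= -32416880/4347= -7457.30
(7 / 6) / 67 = 0.02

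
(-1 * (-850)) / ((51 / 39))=650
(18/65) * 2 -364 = -23624/65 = -363.45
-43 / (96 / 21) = -301 / 32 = -9.41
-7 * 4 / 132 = -7 / 33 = -0.21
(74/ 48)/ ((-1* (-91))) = 37/ 2184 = 0.02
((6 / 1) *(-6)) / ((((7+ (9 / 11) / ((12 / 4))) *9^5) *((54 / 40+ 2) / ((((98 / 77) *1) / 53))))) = -14 / 23298111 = -0.00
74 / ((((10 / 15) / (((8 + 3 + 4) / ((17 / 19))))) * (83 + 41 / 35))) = 22.11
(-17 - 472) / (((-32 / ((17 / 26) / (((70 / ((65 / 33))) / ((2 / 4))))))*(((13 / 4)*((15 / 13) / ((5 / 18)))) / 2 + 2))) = 2771 / 172480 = 0.02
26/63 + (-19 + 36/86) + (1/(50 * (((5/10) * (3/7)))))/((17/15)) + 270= 58006898/230265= 251.91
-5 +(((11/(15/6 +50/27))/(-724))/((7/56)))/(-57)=-4040429/808165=-5.00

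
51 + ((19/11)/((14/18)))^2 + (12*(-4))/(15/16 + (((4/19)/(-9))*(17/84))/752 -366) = 163844148325812/2922482582173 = 56.06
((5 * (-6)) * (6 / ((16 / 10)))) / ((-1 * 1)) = 225 / 2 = 112.50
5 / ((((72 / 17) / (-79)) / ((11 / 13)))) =-73865 / 936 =-78.92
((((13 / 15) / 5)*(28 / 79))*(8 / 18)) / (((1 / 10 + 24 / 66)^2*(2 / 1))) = 352352 / 5547933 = 0.06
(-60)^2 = 3600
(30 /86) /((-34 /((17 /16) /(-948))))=5 /434816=0.00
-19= -19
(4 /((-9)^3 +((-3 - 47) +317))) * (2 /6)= -2 /693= -0.00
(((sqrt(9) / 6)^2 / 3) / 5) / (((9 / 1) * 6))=1 / 3240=0.00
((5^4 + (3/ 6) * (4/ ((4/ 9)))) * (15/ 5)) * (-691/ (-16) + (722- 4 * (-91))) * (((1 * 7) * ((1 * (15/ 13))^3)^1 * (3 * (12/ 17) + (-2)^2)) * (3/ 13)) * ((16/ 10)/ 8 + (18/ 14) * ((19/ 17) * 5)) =138184094475/ 578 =239072827.81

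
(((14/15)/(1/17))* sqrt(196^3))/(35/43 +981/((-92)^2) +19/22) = 2614555465984/107702955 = 24275.61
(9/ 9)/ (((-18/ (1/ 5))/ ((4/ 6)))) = -1/ 135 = -0.01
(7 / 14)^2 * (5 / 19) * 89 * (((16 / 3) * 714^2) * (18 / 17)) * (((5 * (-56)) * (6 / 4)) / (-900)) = 149460192 / 19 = 7866325.89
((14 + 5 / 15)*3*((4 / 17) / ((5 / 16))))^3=20842283008 / 614125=33938.18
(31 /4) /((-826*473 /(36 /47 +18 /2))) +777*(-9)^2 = 4622799670659 /73451224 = 62937.00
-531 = -531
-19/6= -3.17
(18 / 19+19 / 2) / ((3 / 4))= 794 / 57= 13.93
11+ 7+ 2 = 20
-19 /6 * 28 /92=-133 /138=-0.96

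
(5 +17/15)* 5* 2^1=184/3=61.33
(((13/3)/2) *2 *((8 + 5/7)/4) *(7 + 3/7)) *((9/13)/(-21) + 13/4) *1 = 928603/4116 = 225.61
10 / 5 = 2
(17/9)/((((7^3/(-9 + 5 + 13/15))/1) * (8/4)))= -799/92610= -0.01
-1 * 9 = -9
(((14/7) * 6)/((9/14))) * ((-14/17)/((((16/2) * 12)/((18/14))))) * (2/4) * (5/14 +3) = -47/136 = -0.35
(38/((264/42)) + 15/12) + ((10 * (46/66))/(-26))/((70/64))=7699/1092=7.05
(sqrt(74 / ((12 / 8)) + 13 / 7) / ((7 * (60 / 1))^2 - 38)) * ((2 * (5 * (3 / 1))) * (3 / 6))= 25 * sqrt(903) / 1234534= 0.00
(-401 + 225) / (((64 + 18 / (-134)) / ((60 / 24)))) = -2680 / 389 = -6.89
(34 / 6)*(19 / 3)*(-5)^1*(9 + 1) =-16150 / 9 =-1794.44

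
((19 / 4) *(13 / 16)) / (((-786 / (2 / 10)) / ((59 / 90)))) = -14573 / 22636800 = -0.00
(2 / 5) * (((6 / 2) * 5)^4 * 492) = 9963000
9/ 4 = 2.25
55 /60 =11 /12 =0.92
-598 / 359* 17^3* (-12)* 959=33810204792 / 359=94178843.43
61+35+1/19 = 1825/19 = 96.05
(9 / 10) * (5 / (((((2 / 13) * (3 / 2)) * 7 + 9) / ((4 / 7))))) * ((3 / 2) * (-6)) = -351 / 161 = -2.18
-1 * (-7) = 7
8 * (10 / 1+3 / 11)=904 / 11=82.18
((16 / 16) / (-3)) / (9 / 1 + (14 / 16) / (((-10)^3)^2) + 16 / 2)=-8000000 / 408000021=-0.02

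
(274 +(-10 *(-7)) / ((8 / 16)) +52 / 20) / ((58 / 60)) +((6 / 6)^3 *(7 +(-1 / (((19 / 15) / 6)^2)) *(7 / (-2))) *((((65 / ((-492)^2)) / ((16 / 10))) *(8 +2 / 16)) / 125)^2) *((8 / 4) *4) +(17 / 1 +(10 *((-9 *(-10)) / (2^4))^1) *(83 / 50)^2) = 4734453521333011193393 / 7851914836800307200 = 602.97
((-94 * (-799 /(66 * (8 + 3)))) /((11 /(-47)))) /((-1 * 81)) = 5.46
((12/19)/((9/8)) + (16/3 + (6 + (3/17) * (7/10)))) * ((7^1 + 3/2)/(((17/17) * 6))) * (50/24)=194095/5472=35.47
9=9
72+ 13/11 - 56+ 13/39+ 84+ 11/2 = 7063/66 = 107.02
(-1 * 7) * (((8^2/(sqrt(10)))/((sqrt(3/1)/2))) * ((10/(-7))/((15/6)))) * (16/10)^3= 131072 * sqrt(30)/1875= 382.89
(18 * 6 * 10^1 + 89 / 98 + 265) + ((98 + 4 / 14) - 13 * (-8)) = 151723 / 98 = 1548.19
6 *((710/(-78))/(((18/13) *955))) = -71/1719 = -0.04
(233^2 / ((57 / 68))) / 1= 3691652 / 57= 64765.82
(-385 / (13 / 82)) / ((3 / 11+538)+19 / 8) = -2778160 / 618501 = -4.49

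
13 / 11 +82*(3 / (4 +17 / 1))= 993 / 77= 12.90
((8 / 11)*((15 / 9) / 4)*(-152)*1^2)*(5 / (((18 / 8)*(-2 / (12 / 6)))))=30400 / 297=102.36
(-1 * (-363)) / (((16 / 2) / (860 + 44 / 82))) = 6403683 / 164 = 39046.85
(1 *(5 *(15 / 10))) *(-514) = -3855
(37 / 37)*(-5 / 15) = -1 / 3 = -0.33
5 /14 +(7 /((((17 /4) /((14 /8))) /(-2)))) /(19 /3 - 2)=-3011 /3094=-0.97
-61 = -61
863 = 863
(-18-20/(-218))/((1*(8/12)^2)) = -4392/109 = -40.29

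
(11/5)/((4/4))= 11/5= 2.20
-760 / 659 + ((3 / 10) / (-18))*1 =-46259 / 39540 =-1.17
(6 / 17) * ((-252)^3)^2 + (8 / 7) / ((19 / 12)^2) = 3882931570658765952 / 42959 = 90386917075787.75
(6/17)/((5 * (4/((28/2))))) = 0.25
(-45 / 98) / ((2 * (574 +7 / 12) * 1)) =-27 / 67571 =-0.00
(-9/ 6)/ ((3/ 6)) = -3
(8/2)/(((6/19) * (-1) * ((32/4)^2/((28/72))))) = -133/1728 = -0.08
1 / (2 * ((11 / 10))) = 5 / 11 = 0.45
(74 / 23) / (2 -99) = -74 / 2231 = -0.03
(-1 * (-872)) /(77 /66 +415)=5232 /2497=2.10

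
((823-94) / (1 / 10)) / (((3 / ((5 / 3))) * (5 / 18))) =14580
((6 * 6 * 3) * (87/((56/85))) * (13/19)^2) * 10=168716925/2527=66765.70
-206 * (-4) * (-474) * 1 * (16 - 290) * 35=3745623840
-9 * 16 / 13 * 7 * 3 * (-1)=3024 / 13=232.62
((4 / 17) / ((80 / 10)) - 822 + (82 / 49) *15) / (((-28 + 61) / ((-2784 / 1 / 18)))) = 307999256 / 82467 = 3734.82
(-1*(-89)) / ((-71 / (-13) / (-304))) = -351728 / 71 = -4953.92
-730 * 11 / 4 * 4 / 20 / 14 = -803 / 28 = -28.68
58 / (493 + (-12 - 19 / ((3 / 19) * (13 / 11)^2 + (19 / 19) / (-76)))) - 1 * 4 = -2859566 / 742543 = -3.85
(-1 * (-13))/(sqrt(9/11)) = 13 * sqrt(11)/3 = 14.37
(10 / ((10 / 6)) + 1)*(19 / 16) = 133 / 16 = 8.31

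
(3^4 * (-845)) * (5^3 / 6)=-2851875 / 2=-1425937.50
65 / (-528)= -65 / 528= -0.12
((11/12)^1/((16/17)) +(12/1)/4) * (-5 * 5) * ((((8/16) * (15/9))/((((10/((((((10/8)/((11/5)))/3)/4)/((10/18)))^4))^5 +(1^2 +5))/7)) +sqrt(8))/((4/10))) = -95375 * sqrt(2)/192-39467102656345367431640625/6662593241248421749218917786850745610317255880192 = -702.50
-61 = -61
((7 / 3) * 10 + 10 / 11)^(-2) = 0.00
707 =707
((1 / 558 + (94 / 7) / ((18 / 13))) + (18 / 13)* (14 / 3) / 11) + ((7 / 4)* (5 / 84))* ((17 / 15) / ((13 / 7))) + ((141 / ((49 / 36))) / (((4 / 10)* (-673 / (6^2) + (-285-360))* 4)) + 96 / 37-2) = 99992232373585 / 9217379227056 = 10.85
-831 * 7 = -5817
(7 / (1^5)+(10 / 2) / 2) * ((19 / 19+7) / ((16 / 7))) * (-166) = -11039 / 2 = -5519.50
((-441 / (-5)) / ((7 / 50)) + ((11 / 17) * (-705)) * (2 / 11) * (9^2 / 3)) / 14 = -13680 / 119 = -114.96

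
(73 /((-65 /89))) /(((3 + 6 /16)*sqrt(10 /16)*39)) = -103952*sqrt(10) /342225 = -0.96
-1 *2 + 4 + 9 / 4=17 / 4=4.25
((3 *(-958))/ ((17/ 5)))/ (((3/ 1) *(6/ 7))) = -16765/ 51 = -328.73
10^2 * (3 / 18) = 50 / 3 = 16.67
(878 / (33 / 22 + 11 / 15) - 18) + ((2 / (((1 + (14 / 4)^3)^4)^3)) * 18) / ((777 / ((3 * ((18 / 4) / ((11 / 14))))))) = 441627794635168461744282515389660546 / 1177252416668906140561219646860149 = 375.13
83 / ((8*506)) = 83 / 4048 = 0.02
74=74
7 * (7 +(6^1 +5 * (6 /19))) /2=1939 /38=51.03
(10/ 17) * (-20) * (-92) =18400/ 17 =1082.35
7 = 7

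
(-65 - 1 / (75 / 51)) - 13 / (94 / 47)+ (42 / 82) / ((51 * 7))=-2515423 / 34850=-72.18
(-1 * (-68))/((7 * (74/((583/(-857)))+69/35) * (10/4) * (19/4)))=-317152/41408657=-0.01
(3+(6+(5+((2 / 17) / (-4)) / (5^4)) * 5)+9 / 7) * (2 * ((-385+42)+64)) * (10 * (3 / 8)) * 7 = -878634891 / 1700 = -516844.05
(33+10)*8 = 344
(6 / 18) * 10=10 / 3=3.33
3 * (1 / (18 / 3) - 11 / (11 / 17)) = -101 / 2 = -50.50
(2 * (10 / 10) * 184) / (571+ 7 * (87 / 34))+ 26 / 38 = 498027 / 380437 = 1.31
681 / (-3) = -227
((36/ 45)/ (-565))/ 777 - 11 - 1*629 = -1404816004/ 2195025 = -640.00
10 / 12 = 5 / 6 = 0.83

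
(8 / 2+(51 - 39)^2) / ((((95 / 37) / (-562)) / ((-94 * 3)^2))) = -244736064288 / 95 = -2576169097.77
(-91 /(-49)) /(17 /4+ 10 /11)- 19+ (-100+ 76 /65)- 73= -19672776 /103285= -190.47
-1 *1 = -1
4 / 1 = 4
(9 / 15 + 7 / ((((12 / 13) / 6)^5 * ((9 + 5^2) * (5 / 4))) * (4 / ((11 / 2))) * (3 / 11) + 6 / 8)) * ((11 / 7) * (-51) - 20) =-4692797657077 / 4721847165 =-993.85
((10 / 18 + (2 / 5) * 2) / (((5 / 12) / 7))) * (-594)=-338184 / 25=-13527.36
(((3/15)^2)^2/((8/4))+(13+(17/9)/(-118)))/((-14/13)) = -28010632/2323125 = -12.06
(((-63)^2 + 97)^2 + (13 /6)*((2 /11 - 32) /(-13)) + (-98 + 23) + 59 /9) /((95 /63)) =602993629 /55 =10963520.53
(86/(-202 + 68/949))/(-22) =40807/2107930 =0.02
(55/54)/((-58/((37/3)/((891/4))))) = -185/190269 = -0.00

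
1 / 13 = 0.08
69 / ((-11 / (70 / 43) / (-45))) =459.51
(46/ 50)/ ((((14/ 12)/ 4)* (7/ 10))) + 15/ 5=1839/ 245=7.51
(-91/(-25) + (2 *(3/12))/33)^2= 36372961/2722500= 13.36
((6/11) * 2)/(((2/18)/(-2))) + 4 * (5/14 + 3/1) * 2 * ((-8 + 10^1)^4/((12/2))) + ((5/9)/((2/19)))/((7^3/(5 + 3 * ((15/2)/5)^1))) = 7080559/135828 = 52.13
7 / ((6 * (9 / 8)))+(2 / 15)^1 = 158 / 135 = 1.17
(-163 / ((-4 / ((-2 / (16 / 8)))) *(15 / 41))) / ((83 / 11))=-73513 / 4980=-14.76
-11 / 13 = -0.85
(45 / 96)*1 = 15 / 32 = 0.47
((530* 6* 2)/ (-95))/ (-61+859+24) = -212/ 2603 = -0.08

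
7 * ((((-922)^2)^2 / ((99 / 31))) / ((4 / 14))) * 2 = 1097694423918064 / 99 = 11087822463818.83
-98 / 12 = -49 / 6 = -8.17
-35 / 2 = -17.50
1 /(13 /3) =3 /13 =0.23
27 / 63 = 3 / 7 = 0.43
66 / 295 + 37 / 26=12631 / 7670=1.65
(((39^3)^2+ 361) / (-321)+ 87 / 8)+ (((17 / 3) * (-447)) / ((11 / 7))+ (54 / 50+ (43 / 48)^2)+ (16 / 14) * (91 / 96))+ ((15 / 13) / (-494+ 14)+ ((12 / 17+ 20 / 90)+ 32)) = -18251281751739371 / 1664748800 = -10963384.84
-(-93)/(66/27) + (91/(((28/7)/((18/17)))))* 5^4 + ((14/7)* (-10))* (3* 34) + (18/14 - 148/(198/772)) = 146996576/11781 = 12477.43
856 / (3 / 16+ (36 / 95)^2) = 123606400 / 47811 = 2585.31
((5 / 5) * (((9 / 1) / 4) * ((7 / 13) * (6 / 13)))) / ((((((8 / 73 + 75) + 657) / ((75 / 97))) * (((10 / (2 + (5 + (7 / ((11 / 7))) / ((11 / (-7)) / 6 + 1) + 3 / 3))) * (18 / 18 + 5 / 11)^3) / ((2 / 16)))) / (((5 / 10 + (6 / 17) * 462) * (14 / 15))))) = 155511914618907 / 30258537973940224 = 0.01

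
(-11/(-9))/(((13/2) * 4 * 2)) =11/468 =0.02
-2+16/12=-2/3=-0.67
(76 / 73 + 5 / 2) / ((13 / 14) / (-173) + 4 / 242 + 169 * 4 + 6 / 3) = 75756527 / 14505049411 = 0.01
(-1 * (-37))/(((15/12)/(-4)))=-592/5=-118.40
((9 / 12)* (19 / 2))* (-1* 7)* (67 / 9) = -8911 / 24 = -371.29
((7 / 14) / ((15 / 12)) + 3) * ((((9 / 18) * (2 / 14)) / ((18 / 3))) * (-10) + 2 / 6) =51 / 70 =0.73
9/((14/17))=153/14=10.93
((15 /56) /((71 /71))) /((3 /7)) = 5 /8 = 0.62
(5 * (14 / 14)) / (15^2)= 1 / 45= 0.02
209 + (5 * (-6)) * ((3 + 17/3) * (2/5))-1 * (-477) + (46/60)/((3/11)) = 52633/90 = 584.81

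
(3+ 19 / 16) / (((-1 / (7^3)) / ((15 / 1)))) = -344715 / 16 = -21544.69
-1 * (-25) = 25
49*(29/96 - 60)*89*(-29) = 724793839/96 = 7549935.82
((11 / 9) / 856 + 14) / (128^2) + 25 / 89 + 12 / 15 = 60760944431 / 56168939520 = 1.08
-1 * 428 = -428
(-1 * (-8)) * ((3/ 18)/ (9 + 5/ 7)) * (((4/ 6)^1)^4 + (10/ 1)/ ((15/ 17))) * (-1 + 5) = 26152/ 4131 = 6.33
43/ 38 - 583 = -22111/ 38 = -581.87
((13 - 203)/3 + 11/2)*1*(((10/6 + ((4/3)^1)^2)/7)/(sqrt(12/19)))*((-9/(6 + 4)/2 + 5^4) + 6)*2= -135656527*sqrt(57)/22680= -45158.04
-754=-754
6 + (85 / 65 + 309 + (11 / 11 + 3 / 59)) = 317.36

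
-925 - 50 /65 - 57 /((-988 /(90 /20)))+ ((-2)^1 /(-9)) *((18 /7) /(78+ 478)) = -93654065 /101192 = -925.51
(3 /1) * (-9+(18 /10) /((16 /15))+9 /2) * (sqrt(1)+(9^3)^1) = -49275 /8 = -6159.38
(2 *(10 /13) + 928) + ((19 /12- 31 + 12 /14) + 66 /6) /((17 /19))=16891627 /18564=909.91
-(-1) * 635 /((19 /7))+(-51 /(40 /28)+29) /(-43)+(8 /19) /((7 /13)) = 13433081 /57190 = 234.89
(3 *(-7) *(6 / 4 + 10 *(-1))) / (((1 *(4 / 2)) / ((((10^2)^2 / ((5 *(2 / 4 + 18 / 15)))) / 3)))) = 35000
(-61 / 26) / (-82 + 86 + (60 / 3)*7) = -61 / 3744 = -0.02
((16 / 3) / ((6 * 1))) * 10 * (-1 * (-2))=160 / 9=17.78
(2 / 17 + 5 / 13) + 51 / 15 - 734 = -730.10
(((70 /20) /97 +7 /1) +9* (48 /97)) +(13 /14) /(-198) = 3088133 /268884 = 11.49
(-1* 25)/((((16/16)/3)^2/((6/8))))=-675/4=-168.75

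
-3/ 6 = -1/ 2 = -0.50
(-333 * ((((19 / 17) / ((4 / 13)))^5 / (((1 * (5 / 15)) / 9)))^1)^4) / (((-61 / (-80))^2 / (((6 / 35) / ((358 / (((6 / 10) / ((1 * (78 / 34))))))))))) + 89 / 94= -1371242027858190788894570891152427702029331813974613472413 / 225008003609900403202442530291769428410368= -6094192232537348.86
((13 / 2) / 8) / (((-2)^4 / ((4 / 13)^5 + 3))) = 1114903 / 7311616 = 0.15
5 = 5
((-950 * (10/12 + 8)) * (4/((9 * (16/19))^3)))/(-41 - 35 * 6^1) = 172675325/562111488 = 0.31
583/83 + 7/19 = 11658/1577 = 7.39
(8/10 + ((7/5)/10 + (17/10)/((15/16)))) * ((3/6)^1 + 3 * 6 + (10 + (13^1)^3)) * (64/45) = 29412208/3375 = 8714.73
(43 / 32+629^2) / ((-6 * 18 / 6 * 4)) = -4220185 / 768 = -5495.03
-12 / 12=-1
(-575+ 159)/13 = -32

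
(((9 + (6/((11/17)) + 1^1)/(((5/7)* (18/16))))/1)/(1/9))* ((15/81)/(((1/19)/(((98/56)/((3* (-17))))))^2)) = 190740487/12359952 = 15.43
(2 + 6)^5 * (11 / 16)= 22528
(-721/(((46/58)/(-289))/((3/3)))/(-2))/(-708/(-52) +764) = -78555113/465014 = -168.93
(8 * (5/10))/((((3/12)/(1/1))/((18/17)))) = 288/17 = 16.94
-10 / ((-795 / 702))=468 / 53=8.83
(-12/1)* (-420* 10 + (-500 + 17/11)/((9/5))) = 1772860/33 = 53723.03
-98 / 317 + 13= 12.69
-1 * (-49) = 49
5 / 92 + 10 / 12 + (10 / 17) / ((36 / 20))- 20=-264425 / 14076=-18.79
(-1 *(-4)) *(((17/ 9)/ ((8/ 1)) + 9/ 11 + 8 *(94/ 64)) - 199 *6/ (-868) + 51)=11202073/ 42966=260.72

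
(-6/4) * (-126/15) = 63/5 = 12.60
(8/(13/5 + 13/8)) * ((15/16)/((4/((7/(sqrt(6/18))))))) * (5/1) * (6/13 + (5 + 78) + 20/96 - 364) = -76530125 * sqrt(3)/17576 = -7541.77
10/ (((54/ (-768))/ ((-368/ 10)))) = 5233.78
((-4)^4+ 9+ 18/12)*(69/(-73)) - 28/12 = -111353/438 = -254.23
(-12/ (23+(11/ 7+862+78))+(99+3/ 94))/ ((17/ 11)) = 86413899/ 1348712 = 64.07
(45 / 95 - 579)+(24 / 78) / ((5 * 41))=-29293604 / 50635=-578.52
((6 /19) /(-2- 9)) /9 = -2 /627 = -0.00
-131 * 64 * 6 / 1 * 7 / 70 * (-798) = 20071296 / 5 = 4014259.20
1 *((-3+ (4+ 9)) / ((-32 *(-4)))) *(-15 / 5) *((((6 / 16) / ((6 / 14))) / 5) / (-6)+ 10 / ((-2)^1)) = 1207 / 1024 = 1.18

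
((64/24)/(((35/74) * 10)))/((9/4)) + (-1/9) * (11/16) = 0.17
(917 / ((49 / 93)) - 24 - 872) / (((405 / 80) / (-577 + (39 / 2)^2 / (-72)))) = -97124.92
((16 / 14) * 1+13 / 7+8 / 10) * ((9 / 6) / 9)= 19 / 30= 0.63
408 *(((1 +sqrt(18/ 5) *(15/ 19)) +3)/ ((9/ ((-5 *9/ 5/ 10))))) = -816/ 5-1836 *sqrt(10)/ 95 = -224.32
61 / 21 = 2.90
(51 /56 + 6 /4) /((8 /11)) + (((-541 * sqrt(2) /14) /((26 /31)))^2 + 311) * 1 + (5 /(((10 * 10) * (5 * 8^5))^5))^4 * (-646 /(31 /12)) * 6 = 227407947892254557964847062157030874233926022268435153566759054379681465361401982344990870732799999999999999999999999999999999999999999999999975927133 /49870447399215913552480598556257236204307890205991378864007401551648385795931427877525913600000000000000000000000000000000000000000000000000000000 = 4559.97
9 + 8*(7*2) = 121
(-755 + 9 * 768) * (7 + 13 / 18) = 855823 / 18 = 47545.72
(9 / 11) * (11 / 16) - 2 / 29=229 / 464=0.49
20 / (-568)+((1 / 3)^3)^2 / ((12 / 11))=-0.03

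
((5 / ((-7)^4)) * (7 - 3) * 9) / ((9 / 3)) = 60 / 2401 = 0.02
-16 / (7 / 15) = -240 / 7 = -34.29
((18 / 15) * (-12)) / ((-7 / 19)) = 1368 / 35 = 39.09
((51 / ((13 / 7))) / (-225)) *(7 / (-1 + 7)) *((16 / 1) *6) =-13328 / 975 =-13.67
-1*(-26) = 26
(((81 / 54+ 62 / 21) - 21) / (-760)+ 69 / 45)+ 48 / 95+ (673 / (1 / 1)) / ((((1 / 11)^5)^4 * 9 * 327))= 4817374343713481109150302147 / 31313520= 153843271012440668093.22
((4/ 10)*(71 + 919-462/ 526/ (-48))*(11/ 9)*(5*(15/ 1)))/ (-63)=-229129835/ 397656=-576.20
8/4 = 2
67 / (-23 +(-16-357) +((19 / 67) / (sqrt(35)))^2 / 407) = -4284368935 / 25322538419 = -0.17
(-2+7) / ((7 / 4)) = 20 / 7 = 2.86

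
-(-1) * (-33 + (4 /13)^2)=-5561 /169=-32.91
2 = 2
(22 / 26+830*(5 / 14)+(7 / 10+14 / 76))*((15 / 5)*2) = 15465504 / 8645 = 1788.95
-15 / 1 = -15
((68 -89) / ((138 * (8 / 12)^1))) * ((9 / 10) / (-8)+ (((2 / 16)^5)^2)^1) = 12683575191 / 493921239040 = 0.03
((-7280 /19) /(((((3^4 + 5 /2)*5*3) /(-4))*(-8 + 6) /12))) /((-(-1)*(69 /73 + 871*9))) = -425152 /453989667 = -0.00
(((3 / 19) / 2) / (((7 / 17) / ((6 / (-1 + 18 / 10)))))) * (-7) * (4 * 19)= -765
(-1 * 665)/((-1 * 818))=665/818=0.81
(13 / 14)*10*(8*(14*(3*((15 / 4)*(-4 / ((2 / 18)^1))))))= -421200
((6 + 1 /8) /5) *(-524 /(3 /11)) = -70609 /30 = -2353.63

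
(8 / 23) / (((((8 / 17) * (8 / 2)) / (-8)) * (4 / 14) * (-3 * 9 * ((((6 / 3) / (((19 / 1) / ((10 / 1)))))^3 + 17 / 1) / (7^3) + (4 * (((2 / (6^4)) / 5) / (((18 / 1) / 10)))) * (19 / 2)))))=30236090724 / 9384976373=3.22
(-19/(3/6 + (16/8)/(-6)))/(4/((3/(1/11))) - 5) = 3762/161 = 23.37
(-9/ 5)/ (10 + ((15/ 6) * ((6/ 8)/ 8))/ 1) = -0.18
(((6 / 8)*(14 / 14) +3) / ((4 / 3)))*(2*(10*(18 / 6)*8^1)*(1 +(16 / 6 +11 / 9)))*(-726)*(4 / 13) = -19166400 / 13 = -1474338.46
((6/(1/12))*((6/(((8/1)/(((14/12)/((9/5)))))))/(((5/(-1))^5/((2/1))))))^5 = -537824/95367431640625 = -0.00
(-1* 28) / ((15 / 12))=-112 / 5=-22.40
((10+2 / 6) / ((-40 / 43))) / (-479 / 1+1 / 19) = 25327 / 1092000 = 0.02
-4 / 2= -2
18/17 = 1.06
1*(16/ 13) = 16/ 13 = 1.23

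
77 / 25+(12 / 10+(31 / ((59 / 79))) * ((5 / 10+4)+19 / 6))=322.51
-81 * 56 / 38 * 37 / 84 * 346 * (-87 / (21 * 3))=25122.72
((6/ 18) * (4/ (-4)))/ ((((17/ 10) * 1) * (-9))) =10/ 459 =0.02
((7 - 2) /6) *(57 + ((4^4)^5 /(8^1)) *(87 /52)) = 4982162064595 /26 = 191621617869.04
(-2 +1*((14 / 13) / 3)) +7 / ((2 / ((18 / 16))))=1433 / 624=2.30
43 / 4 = 10.75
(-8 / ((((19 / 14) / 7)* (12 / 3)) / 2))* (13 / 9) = -5096 / 171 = -29.80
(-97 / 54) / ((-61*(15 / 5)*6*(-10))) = -97 / 592920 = -0.00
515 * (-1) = -515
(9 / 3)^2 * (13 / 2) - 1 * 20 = 77 / 2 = 38.50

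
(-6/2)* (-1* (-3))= -9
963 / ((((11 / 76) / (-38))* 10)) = -25283.13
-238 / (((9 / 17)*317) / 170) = -241.09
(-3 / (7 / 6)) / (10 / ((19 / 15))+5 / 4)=-1368 / 4865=-0.28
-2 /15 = -0.13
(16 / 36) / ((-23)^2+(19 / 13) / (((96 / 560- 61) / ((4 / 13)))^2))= 39832849108 / 47411052002397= 0.00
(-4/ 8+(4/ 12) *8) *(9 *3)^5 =62178597/ 2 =31089298.50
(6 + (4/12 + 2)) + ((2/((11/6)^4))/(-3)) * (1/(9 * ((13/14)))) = 8.33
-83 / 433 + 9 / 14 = 2735 / 6062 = 0.45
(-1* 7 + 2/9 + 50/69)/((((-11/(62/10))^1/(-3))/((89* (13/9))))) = -44941351/34155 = -1315.81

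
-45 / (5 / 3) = -27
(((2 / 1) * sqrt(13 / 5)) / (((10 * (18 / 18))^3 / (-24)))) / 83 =-0.00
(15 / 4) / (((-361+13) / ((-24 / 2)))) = 15 / 116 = 0.13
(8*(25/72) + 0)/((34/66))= 275/51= 5.39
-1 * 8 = -8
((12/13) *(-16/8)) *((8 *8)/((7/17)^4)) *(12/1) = -1539459072/31213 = -49321.09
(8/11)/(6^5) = 1/10692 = 0.00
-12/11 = -1.09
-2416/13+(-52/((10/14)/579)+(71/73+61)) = -200595224/4745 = -42275.07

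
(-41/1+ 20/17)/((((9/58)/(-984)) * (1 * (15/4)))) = 51516992/765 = 67342.47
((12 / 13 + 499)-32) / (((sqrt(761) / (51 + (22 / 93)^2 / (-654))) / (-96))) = -28077012283936 * sqrt(761) / 9326536713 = -83046.78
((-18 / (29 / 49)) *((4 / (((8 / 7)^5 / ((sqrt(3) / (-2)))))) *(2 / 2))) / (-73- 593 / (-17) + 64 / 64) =-1.46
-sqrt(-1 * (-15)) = -sqrt(15) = -3.87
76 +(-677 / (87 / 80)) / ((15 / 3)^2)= 22228 / 435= 51.10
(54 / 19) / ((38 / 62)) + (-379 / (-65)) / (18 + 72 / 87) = 63378011 / 12811890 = 4.95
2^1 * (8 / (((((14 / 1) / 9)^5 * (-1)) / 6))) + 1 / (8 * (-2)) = -2851159 / 268912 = -10.60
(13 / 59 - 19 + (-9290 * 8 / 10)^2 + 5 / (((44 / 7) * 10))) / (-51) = -95592690239 / 88264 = -1083031.48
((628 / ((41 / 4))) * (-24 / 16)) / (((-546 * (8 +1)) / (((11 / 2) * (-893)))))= -3084422 / 33579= -91.86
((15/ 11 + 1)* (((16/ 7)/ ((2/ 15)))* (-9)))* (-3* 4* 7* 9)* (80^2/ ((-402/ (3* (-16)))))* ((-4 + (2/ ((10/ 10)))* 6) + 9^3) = 155271168000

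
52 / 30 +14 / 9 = 148 / 45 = 3.29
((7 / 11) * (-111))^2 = 603729 / 121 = 4989.50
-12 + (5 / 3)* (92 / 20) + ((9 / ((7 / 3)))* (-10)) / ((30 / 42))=-175 / 3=-58.33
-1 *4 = -4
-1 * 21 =-21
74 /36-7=-89 /18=-4.94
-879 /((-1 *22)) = 879 /22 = 39.95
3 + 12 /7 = 33 /7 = 4.71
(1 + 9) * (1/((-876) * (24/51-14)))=17/20148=0.00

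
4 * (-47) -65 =-253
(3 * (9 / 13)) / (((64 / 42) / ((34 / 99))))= 1071 / 2288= 0.47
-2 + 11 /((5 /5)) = 9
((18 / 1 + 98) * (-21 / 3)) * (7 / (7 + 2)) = -5684 / 9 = -631.56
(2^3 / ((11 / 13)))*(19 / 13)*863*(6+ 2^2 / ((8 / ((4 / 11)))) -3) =4591160 / 121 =37943.47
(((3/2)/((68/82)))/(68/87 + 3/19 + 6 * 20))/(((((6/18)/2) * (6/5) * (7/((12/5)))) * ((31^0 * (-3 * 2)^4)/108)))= 203319/95158588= 0.00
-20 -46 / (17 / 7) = -662 / 17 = -38.94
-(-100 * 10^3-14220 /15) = 100948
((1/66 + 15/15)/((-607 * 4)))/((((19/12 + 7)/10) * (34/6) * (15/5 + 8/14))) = -1407/58457135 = -0.00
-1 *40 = -40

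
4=4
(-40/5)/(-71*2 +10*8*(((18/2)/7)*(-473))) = 28/170777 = 0.00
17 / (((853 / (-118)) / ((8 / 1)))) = -16048 / 853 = -18.81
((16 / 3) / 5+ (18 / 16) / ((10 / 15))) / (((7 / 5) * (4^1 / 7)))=661 / 192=3.44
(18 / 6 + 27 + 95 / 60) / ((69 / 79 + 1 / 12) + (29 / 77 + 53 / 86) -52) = -99134651 / 157099429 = -0.63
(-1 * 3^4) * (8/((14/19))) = -6156/7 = -879.43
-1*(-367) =367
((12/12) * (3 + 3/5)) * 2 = 36/5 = 7.20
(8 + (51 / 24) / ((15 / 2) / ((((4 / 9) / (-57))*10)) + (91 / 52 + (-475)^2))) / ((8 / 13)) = 187641649 / 14433956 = 13.00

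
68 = 68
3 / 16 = 0.19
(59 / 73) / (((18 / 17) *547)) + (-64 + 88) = 17251195 / 718758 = 24.00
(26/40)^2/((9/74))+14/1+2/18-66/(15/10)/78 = 132763/7800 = 17.02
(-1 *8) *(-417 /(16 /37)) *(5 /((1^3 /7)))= 540015 /2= 270007.50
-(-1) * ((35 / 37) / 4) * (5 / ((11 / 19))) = 3325 / 1628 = 2.04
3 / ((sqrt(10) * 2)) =0.47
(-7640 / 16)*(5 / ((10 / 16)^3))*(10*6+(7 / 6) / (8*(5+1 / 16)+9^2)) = -2139053312 / 3645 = -586845.90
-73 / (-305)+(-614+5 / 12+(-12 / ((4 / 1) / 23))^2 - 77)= 4070.66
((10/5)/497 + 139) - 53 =86.00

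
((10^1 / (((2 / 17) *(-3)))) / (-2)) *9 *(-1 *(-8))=1020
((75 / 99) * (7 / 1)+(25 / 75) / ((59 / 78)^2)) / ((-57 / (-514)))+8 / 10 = 1763765474 / 32738805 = 53.87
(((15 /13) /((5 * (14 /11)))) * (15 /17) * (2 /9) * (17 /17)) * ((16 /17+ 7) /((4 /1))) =7425 /105196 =0.07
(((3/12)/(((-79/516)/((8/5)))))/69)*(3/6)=-172/9085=-0.02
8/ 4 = 2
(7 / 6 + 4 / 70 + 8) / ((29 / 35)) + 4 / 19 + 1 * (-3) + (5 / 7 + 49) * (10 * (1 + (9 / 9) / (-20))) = 11122703 / 23142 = 480.63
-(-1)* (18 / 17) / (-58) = -9 / 493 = -0.02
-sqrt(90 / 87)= -sqrt(870) / 29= -1.02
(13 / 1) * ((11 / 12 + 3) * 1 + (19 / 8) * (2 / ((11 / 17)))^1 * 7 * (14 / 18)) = 112957 / 198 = 570.49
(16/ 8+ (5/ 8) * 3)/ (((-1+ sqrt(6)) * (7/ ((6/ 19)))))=0.12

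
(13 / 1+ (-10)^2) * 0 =0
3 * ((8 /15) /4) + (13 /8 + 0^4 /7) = 81 /40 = 2.02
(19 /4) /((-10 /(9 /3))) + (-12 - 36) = -1977 /40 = -49.42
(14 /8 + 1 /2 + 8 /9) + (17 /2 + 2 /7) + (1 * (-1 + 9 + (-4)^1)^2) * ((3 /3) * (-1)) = -1027 /252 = -4.08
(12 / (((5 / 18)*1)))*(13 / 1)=2808 / 5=561.60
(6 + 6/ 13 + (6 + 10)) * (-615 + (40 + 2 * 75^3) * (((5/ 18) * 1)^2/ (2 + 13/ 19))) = 28516573270/ 53703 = 531005.22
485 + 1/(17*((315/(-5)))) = 519434/1071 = 485.00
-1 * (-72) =72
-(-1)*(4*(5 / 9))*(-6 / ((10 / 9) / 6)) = -72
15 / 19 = 0.79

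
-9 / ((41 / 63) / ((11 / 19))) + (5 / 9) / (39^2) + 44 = 383829766 / 10663731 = 35.99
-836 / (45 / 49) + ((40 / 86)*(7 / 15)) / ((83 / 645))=-3393712 / 3735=-908.62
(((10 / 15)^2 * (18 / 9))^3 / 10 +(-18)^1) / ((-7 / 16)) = 1045664 / 25515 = 40.98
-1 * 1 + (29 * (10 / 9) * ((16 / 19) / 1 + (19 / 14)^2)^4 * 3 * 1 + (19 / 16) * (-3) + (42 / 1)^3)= 22819392931390543465 / 288489458350464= 79099.57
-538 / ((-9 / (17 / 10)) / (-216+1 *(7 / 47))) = -9278617 / 423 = -21935.26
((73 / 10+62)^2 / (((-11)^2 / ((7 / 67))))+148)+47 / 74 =37874621 / 247900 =152.78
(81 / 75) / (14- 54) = -27 / 1000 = -0.03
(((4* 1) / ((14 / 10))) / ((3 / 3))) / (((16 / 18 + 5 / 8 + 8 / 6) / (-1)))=-288 / 287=-1.00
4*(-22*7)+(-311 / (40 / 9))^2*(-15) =-23700323 / 320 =-74063.51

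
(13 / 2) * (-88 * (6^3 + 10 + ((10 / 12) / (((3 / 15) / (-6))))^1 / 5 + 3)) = -128128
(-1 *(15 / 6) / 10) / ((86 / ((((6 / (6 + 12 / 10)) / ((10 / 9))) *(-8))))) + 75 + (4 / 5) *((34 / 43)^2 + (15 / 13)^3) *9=7359131973 / 81245060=90.58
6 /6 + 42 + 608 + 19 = 670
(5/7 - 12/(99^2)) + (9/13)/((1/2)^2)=1035275/297297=3.48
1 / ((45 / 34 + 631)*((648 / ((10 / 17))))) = 5 / 3482838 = 0.00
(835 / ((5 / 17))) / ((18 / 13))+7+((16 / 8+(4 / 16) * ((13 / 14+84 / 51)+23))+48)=18110891 / 8568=2113.78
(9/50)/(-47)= -9/2350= -0.00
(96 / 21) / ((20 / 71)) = 16.23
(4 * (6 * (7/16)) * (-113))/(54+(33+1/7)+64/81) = -1345491/99716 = -13.49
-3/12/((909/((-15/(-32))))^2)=-25/376049664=-0.00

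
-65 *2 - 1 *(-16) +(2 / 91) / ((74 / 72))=-383766 / 3367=-113.98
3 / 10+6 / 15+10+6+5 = 217 / 10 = 21.70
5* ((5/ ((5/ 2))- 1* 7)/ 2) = -25/ 2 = -12.50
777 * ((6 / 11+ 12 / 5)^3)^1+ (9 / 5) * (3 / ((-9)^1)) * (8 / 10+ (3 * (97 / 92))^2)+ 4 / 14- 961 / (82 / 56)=7756856917077753 / 404152826000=19192.88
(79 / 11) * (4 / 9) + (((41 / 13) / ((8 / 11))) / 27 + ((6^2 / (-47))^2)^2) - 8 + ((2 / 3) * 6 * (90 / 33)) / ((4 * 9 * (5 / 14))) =-3.45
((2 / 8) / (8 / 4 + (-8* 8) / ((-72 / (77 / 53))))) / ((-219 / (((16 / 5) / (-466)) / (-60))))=-53 / 1335206500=-0.00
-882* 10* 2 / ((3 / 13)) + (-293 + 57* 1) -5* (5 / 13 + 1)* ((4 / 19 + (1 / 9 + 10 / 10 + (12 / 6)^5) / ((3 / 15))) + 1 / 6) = -19222717 / 247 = -77824.77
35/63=5/9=0.56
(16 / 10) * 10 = 16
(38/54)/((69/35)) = 0.36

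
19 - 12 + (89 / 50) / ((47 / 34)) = 9738 / 1175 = 8.29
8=8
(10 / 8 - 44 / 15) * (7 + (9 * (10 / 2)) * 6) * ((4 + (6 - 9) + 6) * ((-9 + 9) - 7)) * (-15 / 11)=-1370873 / 44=-31156.20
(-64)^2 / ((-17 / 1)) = -4096 / 17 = -240.94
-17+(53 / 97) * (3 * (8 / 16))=-3139 / 194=-16.18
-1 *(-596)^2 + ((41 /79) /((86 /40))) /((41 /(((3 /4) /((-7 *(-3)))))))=-8446681259 /23779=-355216.00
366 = 366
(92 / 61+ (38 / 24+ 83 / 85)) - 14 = -9.93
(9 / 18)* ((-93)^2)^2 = 74805201 / 2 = 37402600.50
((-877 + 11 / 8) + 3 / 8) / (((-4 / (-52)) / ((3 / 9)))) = -15171 / 4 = -3792.75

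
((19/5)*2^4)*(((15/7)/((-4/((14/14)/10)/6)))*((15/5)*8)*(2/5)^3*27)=-3545856/4375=-810.48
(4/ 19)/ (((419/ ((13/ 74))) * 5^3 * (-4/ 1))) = -13/ 73639250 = -0.00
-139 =-139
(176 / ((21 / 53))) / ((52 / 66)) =51304 / 91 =563.78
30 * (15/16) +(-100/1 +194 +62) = 1473/8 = 184.12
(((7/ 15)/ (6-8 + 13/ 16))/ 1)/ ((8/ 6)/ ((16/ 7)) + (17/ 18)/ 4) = -2688/ 5605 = -0.48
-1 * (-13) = 13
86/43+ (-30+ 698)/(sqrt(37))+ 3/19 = 41/19+ 668* sqrt(37)/37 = 111.98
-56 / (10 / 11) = -308 / 5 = -61.60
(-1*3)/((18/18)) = -3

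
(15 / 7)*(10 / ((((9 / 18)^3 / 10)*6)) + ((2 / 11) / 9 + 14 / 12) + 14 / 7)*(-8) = -540620 / 231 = -2340.35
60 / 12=5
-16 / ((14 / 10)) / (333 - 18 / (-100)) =-4000 / 116613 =-0.03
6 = 6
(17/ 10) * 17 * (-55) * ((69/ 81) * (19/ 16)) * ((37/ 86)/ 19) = -2705329/ 74304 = -36.41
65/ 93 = 0.70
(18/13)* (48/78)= 144/169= 0.85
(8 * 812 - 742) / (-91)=-822 / 13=-63.23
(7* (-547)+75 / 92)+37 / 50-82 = -8991723 / 2300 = -3909.44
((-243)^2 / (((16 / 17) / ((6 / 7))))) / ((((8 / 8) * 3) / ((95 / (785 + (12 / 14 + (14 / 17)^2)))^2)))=588518196261975 / 2250482958152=261.51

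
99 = 99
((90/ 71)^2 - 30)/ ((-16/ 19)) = 1359735/ 40328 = 33.72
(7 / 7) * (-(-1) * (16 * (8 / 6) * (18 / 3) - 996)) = -868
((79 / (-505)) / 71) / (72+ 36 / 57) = -1501 / 49479900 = -0.00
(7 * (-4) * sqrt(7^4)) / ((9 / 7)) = -9604 / 9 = -1067.11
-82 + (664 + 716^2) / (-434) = -274454 / 217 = -1264.76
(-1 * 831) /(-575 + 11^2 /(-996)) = 827676 /572821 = 1.44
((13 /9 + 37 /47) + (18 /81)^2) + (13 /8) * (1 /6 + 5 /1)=650351 /60912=10.68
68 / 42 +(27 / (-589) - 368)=-4532333 / 12369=-366.43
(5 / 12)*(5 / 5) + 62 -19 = 521 / 12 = 43.42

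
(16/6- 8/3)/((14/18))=0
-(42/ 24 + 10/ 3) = -61/ 12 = -5.08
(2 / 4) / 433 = 1 / 866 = 0.00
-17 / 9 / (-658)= 17 / 5922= 0.00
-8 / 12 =-2 / 3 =-0.67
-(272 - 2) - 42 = -312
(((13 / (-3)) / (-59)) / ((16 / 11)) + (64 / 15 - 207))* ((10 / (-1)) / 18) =956663 / 8496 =112.60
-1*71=-71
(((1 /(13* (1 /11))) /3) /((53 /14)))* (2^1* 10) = 3080 /2067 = 1.49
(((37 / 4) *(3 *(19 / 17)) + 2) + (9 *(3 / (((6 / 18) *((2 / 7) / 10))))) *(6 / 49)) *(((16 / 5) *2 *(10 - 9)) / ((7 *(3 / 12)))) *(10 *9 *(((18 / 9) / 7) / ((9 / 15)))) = 59583.88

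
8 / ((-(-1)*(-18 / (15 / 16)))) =-5 / 12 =-0.42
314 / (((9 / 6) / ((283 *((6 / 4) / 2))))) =44431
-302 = -302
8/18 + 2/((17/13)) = 302/153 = 1.97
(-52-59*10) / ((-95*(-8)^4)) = 321 / 194560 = 0.00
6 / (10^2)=3 / 50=0.06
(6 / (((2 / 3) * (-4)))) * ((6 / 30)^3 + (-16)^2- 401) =40779 / 125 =326.23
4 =4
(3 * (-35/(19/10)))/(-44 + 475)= -1050/8189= -0.13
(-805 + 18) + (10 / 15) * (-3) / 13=-10233 / 13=-787.15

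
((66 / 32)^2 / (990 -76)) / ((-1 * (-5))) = 1089 / 1169920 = 0.00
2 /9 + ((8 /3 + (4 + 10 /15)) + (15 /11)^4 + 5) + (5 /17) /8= 287626733 /17920584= 16.05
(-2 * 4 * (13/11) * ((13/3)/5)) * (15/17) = -1352/187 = -7.23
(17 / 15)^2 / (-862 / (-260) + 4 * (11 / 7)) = 52598 / 393165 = 0.13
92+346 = 438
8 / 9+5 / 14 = 157 / 126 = 1.25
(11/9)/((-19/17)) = -187/171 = -1.09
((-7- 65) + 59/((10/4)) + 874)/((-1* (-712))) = 516/445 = 1.16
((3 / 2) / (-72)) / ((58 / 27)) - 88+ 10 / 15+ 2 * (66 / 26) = -2977375 / 36192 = -82.27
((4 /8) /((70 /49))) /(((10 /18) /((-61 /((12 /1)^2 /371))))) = -158417 /1600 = -99.01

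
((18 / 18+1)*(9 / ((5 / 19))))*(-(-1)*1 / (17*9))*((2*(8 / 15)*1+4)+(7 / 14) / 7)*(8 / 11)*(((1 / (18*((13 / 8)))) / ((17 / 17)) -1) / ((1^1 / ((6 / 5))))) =-2851216 / 1472625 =-1.94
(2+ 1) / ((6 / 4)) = 2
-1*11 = -11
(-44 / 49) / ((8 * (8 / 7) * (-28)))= 0.00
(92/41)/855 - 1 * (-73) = 2559107/35055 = 73.00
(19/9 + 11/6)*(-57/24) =-1349/144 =-9.37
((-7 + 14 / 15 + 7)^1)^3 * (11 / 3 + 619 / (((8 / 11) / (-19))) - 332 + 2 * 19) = -135512783 / 10125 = -13383.98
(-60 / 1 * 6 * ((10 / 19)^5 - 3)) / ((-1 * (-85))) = 527637384 / 42093683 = 12.53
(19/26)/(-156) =-19/4056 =-0.00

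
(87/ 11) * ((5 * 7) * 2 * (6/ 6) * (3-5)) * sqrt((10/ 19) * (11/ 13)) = -738.93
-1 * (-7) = 7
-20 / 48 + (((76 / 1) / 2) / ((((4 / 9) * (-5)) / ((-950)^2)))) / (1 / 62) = -11481966005 / 12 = -956830500.42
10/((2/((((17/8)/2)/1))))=85/16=5.31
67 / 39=1.72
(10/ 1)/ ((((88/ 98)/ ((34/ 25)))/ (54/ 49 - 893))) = -67541/ 5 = -13508.20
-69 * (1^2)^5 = -69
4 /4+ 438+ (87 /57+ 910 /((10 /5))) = 17015 /19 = 895.53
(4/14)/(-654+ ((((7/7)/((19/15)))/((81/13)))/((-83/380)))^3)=-11254483521/25769202279569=-0.00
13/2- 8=-3/2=-1.50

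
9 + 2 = 11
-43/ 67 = -0.64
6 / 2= 3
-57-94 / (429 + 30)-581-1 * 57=-319099 / 459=-695.20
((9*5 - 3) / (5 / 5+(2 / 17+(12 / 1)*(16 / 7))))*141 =704718 / 3397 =207.45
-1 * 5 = -5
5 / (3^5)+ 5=1220 / 243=5.02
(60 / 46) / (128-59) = 10 / 529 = 0.02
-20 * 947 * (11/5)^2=-458348/5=-91669.60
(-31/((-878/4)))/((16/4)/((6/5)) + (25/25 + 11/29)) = 0.03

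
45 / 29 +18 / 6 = 132 / 29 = 4.55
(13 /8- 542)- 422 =-7699 /8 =-962.38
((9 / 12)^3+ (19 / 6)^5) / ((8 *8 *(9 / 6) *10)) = 4958759 / 14929920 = 0.33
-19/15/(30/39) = -1.65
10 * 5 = 50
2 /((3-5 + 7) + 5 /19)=19 /50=0.38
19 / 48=0.40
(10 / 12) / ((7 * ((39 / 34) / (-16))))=-1360 / 819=-1.66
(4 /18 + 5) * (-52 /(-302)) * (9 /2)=611 /151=4.05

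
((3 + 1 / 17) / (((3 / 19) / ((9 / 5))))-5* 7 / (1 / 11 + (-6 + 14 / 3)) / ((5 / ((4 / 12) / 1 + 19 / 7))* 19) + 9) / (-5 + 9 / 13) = -5505929 / 529720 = -10.39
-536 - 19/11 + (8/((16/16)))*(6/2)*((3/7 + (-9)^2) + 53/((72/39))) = 162128/77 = 2105.56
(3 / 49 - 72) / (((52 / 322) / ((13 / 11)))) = -81075 / 154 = -526.46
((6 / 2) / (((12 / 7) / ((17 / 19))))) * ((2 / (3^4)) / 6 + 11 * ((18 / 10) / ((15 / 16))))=15271151 / 461700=33.08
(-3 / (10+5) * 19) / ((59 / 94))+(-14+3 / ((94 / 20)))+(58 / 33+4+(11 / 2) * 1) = -8.16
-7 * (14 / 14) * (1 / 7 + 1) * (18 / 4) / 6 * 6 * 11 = -396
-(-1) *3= 3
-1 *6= -6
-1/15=-0.07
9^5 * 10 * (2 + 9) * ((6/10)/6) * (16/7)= 10392624/7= 1484660.57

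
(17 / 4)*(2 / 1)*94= 799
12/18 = 2/3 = 0.67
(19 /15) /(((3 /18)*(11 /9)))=342 /55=6.22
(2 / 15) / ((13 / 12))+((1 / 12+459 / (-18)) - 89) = -89149 / 780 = -114.29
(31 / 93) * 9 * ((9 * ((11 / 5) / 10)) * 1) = 297 / 50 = 5.94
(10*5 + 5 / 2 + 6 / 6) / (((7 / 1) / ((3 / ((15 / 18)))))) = 963 / 35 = 27.51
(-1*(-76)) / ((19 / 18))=72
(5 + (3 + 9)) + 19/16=18.19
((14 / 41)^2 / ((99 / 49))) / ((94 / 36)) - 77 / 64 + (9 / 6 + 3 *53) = 8861469327 / 55620928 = 159.32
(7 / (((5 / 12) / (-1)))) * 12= -201.60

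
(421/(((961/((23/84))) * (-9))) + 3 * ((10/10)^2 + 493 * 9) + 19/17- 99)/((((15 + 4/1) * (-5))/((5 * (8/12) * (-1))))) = 163229091173/351997002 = 463.72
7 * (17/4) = 119/4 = 29.75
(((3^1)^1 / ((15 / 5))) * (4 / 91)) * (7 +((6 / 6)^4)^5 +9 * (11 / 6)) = 14 / 13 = 1.08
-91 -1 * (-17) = -74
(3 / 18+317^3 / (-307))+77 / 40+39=-103721.17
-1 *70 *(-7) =490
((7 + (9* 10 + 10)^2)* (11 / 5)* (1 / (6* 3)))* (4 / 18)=110077 / 405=271.80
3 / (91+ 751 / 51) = 153 / 5392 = 0.03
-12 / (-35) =12 / 35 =0.34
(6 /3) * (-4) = -8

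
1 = 1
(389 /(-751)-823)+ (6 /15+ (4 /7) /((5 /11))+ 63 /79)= -1704950393 /2076515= -821.06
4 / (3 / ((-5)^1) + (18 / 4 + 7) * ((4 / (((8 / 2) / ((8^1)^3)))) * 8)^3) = 20 / 3951369912317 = 0.00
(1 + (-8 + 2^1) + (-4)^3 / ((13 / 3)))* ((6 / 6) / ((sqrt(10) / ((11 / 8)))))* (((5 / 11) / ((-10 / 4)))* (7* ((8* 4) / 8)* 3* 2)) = 262.57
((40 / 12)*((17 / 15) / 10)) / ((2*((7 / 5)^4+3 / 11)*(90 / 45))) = 23375 / 1018296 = 0.02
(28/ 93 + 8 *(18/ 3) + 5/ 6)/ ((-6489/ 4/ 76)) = -1389128/ 603477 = -2.30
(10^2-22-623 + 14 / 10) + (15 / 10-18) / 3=-5491 / 10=-549.10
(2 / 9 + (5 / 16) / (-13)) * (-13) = -371 / 144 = -2.58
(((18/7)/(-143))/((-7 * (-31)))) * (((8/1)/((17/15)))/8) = -270/3692689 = -0.00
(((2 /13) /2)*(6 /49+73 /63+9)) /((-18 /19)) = -43073 /51597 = -0.83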